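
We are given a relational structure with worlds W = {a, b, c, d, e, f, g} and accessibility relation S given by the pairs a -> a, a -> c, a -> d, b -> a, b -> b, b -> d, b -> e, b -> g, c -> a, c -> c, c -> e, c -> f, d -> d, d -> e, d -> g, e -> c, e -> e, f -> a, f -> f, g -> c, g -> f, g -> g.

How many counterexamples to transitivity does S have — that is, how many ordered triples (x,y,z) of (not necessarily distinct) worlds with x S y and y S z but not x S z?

19

Enumerating: (a,c,e), (a,c,f), (a,d,e), (a,d,g), (b,a,c), (b,e,c), (b,g,c), (b,g,f), (c,a,d), (d,e,c), (d,g,c), (d,g,f), … and 7 more.
Total: 19.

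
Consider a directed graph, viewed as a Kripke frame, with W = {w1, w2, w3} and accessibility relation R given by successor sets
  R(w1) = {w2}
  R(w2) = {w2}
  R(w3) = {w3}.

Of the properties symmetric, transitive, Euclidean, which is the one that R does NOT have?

symmetric

Symmetric: no — w1 R w2 but not w2 R w1.
Transitive: yes — every two-step R-path is closed by a direct edge.
Euclidean: yes — any two successors of a common world are R-related.
Only symmetric fails.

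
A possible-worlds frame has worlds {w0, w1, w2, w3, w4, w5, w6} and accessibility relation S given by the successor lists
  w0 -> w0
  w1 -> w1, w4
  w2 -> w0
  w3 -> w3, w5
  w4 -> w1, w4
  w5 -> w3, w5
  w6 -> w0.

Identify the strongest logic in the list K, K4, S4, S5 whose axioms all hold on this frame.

K4

Transitive (axiom 4): yes — every two-step S-path is closed by a direct edge.
Reflexive (axiom T): no — w2 is not related to itself.
Euclidean (axiom 5): yes — any two successors of a common world are S-related.
So F validates K, K4; S4 would additionally require S to be reflexive. The strongest is K4.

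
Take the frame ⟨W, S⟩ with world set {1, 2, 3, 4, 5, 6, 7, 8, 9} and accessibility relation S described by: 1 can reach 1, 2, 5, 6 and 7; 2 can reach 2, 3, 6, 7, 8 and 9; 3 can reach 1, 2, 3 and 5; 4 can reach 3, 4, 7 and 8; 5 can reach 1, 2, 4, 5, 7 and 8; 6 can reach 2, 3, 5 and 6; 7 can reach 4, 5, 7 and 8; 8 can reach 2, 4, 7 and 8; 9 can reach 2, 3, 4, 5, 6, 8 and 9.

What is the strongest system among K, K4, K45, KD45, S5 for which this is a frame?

K

Transitive (axiom 4): no — 1 S 2 and 2 S 3, but not 1 S 3.
Euclidean (axiom 5): no — 1 S 2 and 1 S 5, but not 2 S 5.
Serial (axiom D): yes — every world has a successor (e.g. 1 S 1).
Reflexive (axiom T): yes — every world is S-related to itself.
So F validates K; K4 would additionally require S to be transitive. The strongest is K.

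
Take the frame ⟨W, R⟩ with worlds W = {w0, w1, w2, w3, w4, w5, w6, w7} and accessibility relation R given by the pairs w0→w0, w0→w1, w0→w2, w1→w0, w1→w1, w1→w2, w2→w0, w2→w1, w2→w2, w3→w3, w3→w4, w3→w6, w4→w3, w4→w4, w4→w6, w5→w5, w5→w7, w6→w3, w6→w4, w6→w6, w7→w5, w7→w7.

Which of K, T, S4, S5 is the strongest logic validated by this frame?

Reflexive (axiom T): yes — every world is R-related to itself.
Transitive (axiom 4): yes — every two-step R-path is closed by a direct edge.
Euclidean (axiom 5): yes — any two successors of a common world are R-related.
So F validates K, T, S4, S5. The strongest is S5.

S5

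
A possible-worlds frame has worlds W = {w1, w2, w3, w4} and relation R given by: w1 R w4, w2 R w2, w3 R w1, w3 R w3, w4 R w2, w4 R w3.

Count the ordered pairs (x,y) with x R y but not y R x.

4

Enumerating: (w1,w4), (w3,w1), (w4,w2), (w4,w3).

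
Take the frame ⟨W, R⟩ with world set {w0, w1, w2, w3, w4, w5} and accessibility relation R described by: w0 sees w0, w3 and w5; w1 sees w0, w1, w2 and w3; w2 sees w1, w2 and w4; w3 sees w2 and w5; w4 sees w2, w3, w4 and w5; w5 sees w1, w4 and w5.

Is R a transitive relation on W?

Transitive: no — w0 R w3 and w3 R w2, but not w0 R w2.

No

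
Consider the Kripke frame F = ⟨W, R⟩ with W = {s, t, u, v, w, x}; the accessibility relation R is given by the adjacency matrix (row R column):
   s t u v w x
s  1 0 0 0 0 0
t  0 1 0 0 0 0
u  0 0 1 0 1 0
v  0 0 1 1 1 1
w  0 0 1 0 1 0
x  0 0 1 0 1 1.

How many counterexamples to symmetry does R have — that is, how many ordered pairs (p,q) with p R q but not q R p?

Enumerating: (v,u), (v,w), (v,x), (x,u), (x,w).

5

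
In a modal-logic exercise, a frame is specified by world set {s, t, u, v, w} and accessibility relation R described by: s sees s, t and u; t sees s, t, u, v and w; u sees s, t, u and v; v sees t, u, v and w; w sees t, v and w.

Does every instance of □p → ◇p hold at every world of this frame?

By correspondence theory, D is valid on a frame iff R is serial.
Serial: yes — every world has a successor (e.g. s R s).

Yes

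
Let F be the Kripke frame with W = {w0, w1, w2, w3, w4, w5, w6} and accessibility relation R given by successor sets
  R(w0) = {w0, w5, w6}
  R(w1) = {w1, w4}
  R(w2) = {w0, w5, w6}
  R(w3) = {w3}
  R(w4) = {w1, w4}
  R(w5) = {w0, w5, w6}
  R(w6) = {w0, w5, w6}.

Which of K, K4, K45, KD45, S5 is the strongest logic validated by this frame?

KD45

Transitive (axiom 4): yes — every two-step R-path is closed by a direct edge.
Euclidean (axiom 5): yes — any two successors of a common world are R-related.
Serial (axiom D): yes — every world has a successor (e.g. w0 R w0).
Reflexive (axiom T): no — w2 is not related to itself.
So F validates K, K4, K45, KD45; S5 would additionally require R to be reflexive. The strongest is KD45.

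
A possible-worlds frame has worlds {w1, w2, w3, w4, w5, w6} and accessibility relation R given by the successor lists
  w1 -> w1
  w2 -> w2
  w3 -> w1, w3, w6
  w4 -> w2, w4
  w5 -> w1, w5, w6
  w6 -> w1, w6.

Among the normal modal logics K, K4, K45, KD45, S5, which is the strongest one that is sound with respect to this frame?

K4

Transitive (axiom 4): yes — every two-step R-path is closed by a direct edge.
Euclidean (axiom 5): no — w3 R w1 and w3 R w6, but not w1 R w6.
Serial (axiom D): yes — every world has a successor (e.g. w1 R w1).
Reflexive (axiom T): yes — every world is R-related to itself.
So F validates K, K4; K45 would additionally require R to be Euclidean. The strongest is K4.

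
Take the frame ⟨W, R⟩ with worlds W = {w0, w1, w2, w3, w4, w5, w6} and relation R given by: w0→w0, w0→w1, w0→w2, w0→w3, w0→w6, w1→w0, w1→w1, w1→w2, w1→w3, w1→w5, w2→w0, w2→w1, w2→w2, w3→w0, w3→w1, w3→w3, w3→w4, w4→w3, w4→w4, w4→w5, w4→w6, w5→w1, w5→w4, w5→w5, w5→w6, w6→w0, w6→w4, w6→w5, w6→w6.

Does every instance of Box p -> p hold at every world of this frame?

Yes

The schema T characterises exactly the reflexive frames.
Reflexive: yes — every world is R-related to itself.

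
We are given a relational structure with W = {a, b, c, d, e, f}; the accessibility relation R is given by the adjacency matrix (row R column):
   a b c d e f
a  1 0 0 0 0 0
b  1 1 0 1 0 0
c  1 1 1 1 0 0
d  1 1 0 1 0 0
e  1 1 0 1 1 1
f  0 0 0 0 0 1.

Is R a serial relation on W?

Serial: yes — every world has a successor (e.g. a R a).

Yes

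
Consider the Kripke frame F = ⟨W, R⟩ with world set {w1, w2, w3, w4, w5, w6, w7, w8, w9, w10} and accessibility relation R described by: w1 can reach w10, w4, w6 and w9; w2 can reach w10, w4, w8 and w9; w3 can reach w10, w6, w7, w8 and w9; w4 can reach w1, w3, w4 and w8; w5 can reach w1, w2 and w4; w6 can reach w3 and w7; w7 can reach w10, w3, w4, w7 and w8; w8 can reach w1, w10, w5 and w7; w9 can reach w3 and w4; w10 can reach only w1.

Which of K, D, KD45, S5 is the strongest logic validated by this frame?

Serial (axiom D): yes — every world has a successor (e.g. w1 R w10).
Euclidean (axiom 5): no — w1 R w10 and w1 R w4, but not w10 R w4.
Transitive (axiom 4): no — w1 R w4 and w4 R w3, but not w1 R w3.
Reflexive (axiom T): no — w1 is not related to itself.
So F validates K, D; KD45 would additionally require R to be Euclidean and transitive. The strongest is D.

D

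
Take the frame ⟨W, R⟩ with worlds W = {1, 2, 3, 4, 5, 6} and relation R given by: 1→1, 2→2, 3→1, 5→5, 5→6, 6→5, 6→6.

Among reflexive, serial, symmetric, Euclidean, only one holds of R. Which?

Reflexive: no — 3 is not related to itself.
Serial: no — 4 has no R-successor.
Symmetric: no — 3 R 1 but not 1 R 3.
Euclidean: yes — any two successors of a common world are R-related.
Only Euclidean holds.

Euclidean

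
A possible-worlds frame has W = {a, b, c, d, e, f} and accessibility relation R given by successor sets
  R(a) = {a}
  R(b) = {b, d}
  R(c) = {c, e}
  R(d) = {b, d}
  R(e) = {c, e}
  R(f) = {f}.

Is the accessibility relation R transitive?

Transitive: yes — every two-step R-path is closed by a direct edge.

Yes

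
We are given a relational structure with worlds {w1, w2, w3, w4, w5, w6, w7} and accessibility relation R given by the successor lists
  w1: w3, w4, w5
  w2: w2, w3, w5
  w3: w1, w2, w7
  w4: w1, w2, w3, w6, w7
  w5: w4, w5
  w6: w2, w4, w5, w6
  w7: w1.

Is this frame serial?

Serial: yes — every world has a successor (e.g. w1 R w3).

Yes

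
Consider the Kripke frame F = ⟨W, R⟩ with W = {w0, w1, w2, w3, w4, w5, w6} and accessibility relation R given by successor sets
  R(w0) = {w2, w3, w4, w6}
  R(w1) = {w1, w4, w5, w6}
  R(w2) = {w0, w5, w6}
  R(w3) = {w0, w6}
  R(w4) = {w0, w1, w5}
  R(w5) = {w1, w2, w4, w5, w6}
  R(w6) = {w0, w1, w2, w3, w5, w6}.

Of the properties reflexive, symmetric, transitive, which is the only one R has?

symmetric

Reflexive: no — w0 is not related to itself.
Symmetric: yes — every pair in R has its reverse in R.
Transitive: no — w0 R w2 and w2 R w5, but not w0 R w5.
Only symmetric holds.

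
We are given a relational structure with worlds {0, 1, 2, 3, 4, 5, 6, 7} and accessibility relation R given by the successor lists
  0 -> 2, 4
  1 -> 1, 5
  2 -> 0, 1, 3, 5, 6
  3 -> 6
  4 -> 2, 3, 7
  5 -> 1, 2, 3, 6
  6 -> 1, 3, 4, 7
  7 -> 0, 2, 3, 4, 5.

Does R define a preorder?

Reflexive: no — 0 is not related to itself.
Transitive: no — 0 R 2 and 2 R 1, but not 0 R 1.
So R is not a preorder.

No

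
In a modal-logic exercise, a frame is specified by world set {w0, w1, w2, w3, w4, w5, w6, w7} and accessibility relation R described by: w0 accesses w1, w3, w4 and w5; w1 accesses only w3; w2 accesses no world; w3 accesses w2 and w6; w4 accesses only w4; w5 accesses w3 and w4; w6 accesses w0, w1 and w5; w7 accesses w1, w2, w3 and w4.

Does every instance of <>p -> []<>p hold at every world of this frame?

Axiom 5 corresponds to the accessibility relation being Euclidean.
Euclidean: no — w0 R w1 and w0 R w4, but not w1 R w4.

No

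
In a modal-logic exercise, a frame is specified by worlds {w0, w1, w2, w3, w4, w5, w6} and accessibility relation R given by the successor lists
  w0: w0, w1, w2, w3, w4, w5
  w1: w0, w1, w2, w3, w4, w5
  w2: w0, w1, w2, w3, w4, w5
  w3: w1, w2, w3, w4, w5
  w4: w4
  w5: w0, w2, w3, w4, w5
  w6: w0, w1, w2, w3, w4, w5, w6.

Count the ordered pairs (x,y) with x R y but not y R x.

13

Enumerating: (w0,w3), (w0,w4), (w1,w4), (w1,w5), (w2,w4), (w3,w4), (w5,w4), (w6,w0), (w6,w1), (w6,w2), (w6,w3), (w6,w4), (w6,w5).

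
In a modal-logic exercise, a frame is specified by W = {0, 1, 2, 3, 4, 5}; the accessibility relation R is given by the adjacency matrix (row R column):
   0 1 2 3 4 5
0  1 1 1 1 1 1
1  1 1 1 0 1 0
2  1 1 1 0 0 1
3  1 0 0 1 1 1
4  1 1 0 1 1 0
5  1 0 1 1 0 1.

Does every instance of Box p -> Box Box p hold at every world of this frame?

No

The schema 4 characterises exactly the transitive frames.
Transitive: no — 1 R 0 and 0 R 3, but not 1 R 3.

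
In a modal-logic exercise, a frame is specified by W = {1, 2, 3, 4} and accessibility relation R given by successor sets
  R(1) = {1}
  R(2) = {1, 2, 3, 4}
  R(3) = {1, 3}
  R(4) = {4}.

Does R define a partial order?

Reflexive: yes — every world is R-related to itself.
Transitive: yes — every two-step R-path is closed by a direct edge.
Antisymmetric: yes — no distinct pair is related both ways.
So R is a partial order.

Yes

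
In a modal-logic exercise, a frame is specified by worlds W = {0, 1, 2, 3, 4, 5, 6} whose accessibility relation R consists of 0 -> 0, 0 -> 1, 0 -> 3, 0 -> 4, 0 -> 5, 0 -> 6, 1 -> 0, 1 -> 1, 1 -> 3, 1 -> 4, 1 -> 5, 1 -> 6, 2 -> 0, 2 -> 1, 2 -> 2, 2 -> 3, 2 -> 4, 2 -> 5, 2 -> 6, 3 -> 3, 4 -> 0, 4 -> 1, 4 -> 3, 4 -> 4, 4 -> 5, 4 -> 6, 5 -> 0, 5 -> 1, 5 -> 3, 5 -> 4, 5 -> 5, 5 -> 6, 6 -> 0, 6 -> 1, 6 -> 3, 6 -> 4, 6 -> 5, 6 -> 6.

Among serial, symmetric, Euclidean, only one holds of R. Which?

Serial: yes — every world has a successor (e.g. 0 R 0).
Symmetric: no — 0 R 3 but not 3 R 0.
Euclidean: no — 0 R 3 and 0 R 1, but not 3 R 1.
Only serial holds.

serial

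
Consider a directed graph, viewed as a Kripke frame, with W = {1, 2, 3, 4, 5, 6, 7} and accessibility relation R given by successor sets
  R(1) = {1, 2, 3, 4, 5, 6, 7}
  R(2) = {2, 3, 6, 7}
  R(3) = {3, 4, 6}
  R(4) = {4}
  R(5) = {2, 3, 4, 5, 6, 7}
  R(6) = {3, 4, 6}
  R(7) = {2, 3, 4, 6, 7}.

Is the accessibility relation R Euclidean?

Euclidean: no — 1 R 2 and 1 R 4, but not 2 R 4.

No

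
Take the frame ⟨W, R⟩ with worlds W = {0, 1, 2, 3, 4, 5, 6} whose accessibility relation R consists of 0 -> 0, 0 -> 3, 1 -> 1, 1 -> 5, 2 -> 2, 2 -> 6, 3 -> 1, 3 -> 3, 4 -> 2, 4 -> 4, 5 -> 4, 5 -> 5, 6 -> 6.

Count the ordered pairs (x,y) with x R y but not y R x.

Enumerating: (0,3), (1,5), (2,6), (3,1), (4,2), (5,4).

6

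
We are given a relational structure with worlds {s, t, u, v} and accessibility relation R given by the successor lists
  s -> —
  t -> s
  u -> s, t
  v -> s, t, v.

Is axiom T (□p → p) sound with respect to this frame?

The schema T characterises exactly the reflexive frames.
Reflexive: no — s is not related to itself.

No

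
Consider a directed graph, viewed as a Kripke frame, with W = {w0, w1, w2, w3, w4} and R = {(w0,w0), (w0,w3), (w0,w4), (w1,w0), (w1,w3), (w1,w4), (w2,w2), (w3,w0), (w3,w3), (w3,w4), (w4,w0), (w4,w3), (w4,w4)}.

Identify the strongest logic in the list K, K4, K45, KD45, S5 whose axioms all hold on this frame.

Transitive (axiom 4): yes — every two-step R-path is closed by a direct edge.
Euclidean (axiom 5): yes — any two successors of a common world are R-related.
Serial (axiom D): yes — every world has a successor (e.g. w0 R w0).
Reflexive (axiom T): no — w1 is not related to itself.
So F validates K, K4, K45, KD45; S5 would additionally require R to be reflexive. The strongest is KD45.

KD45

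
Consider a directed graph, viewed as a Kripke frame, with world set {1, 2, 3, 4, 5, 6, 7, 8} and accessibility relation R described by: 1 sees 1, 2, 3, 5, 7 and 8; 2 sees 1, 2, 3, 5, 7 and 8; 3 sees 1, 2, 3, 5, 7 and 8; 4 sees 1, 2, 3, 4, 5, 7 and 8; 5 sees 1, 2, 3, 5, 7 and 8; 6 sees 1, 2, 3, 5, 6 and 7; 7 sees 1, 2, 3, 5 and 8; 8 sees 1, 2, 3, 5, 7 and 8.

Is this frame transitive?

Transitive: no — 6 R 1 and 1 R 8, but not 6 R 8.

No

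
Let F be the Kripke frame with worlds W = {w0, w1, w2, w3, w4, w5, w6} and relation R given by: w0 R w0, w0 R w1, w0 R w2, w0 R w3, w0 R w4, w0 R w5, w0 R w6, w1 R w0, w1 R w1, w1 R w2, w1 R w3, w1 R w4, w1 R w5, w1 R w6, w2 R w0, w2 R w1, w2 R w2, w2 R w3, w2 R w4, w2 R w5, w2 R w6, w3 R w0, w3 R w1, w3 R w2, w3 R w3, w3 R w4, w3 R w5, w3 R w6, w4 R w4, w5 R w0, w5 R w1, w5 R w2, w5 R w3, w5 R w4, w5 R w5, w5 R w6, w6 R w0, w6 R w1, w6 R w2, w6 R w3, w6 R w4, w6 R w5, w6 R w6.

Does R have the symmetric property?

Symmetric: no — w0 R w4 but not w4 R w0.

No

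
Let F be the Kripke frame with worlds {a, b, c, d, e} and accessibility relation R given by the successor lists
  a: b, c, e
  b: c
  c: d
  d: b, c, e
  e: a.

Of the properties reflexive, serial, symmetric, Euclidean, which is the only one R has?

Reflexive: no — a is not related to itself.
Serial: yes — every world has a successor (e.g. a R b).
Symmetric: no — a R b but not b R a.
Euclidean: no — a R b and a R e, but not b R e.
Only serial holds.

serial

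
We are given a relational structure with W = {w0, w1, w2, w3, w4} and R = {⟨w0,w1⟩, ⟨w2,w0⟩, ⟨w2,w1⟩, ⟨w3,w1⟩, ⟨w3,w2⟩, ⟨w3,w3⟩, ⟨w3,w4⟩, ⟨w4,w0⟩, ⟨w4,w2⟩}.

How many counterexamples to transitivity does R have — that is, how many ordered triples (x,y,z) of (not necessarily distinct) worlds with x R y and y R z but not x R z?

4

Enumerating: (w3,w2,w0), (w3,w4,w0), (w4,w0,w1), (w4,w2,w1).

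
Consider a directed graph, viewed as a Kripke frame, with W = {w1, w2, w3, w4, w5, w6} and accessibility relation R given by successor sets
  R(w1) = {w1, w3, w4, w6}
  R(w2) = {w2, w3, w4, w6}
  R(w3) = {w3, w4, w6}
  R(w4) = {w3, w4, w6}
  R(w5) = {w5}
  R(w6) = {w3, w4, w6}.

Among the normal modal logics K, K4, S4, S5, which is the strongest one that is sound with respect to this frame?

S4

Transitive (axiom 4): yes — every two-step R-path is closed by a direct edge.
Reflexive (axiom T): yes — every world is R-related to itself.
Euclidean (axiom 5): no — w1 R w3 and w1 R w1, but not w3 R w1.
So F validates K, K4, S4; S5 would additionally require R to be Euclidean. The strongest is S4.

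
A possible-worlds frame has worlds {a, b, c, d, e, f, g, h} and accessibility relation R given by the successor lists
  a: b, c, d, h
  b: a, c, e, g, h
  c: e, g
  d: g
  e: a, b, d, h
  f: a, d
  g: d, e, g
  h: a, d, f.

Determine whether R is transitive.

No

Transitive: no — a R b and b R e, but not a R e.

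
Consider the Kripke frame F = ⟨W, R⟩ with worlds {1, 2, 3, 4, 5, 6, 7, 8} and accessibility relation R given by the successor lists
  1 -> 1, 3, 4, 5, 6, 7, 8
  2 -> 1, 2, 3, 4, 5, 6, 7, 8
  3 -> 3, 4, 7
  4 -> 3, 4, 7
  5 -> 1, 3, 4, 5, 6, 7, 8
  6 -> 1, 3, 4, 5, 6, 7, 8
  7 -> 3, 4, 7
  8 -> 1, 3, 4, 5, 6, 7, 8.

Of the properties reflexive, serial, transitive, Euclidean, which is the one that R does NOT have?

Euclidean

Reflexive: yes — every world is R-related to itself.
Serial: yes — every world has a successor (e.g. 1 R 1).
Transitive: yes — every two-step R-path is closed by a direct edge.
Euclidean: no — 1 R 3 and 1 R 5, but not 3 R 5.
Only Euclidean fails.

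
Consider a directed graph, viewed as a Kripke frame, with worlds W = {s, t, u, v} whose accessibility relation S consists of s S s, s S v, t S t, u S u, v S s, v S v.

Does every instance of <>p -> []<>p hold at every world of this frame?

The schema 5 characterises exactly the Euclidean frames.
Euclidean: yes — any two successors of a common world are S-related.

Yes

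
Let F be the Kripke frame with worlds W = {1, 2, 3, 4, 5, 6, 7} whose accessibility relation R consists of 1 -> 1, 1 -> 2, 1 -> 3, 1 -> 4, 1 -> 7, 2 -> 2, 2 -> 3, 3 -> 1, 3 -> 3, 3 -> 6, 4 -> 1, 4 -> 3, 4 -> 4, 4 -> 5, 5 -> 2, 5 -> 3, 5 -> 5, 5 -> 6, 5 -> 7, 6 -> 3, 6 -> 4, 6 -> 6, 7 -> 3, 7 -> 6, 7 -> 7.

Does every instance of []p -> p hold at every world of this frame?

Yes

By correspondence theory, T is valid on a frame iff R is reflexive.
Reflexive: yes — every world is R-related to itself.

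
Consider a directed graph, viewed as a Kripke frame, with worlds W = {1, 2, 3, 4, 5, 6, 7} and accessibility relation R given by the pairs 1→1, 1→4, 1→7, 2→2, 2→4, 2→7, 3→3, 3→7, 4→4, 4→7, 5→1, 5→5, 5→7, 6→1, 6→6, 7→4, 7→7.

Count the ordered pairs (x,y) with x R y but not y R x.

8

Enumerating: (1,4), (1,7), (2,4), (2,7), (3,7), (5,1), (5,7), (6,1).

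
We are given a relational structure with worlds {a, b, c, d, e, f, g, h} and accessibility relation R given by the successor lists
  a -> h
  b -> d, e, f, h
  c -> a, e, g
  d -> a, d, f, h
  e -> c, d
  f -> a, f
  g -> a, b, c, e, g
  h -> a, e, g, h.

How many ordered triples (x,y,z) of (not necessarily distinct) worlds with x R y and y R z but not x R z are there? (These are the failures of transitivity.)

Enumerating: (a,h,a), (a,h,e), (a,h,g), (b,d,a), (b,e,c), (b,f,a), (b,h,a), (b,h,g), (c,a,h), (c,e,c), (c,e,d), (c,g,b), … and 19 more.
Total: 31.

31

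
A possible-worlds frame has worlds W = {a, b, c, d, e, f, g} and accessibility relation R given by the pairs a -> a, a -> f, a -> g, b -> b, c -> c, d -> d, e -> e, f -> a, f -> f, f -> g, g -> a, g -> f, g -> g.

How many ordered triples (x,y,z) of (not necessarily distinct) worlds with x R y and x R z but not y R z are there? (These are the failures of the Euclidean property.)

R is Euclidean; there are no such tuples.

0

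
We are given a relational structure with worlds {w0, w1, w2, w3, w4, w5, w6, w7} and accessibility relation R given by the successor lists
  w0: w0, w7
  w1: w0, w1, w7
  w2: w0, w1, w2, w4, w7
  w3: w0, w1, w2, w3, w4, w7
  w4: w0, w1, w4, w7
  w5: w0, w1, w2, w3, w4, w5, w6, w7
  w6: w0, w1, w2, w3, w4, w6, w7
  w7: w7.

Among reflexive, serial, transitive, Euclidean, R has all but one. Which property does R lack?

Euclidean

Reflexive: yes — every world is R-related to itself.
Serial: yes — every world has a successor (e.g. w0 R w0).
Transitive: yes — every two-step R-path is closed by a direct edge.
Euclidean: no — w1 R w7 and w1 R w0, but not w7 R w0.
Only Euclidean fails.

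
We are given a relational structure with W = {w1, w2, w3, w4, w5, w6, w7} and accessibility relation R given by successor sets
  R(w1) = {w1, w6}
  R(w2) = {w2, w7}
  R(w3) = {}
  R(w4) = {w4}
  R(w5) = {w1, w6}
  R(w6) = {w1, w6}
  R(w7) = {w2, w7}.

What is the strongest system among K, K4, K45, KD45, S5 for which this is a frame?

K45

Transitive (axiom 4): yes — every two-step R-path is closed by a direct edge.
Euclidean (axiom 5): yes — any two successors of a common world are R-related.
Serial (axiom D): no — w3 has no R-successor.
Reflexive (axiom T): no — w3 is not related to itself.
So F validates K, K4, K45; KD45 would additionally require R to be serial. The strongest is K45.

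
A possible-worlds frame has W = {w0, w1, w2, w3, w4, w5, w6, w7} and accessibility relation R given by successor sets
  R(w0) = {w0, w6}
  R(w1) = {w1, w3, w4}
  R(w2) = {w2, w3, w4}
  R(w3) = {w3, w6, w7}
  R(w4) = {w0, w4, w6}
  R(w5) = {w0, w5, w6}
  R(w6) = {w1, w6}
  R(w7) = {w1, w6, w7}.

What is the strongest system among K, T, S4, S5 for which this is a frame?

T

Reflexive (axiom T): yes — every world is R-related to itself.
Transitive (axiom 4): no — w0 R w6 and w6 R w1, but not w0 R w1.
Euclidean (axiom 5): no — w1 R w3 and w1 R w4, but not w3 R w4.
So F validates K, T; S4 would additionally require R to be transitive. The strongest is T.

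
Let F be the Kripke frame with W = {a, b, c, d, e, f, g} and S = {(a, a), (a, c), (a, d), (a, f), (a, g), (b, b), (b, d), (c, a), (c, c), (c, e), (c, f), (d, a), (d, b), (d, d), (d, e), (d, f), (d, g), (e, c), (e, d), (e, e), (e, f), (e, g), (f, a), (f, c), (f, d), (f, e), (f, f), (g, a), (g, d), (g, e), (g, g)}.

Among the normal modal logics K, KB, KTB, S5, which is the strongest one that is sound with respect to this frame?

KTB

Symmetric (axiom B): yes — every pair in S has its reverse in S.
Reflexive (axiom T): yes — every world is S-related to itself.
Euclidean (axiom 5): no — a S c and a S d, but not c S d.
So F validates K, KB, KTB; S5 would additionally require S to be Euclidean. The strongest is KTB.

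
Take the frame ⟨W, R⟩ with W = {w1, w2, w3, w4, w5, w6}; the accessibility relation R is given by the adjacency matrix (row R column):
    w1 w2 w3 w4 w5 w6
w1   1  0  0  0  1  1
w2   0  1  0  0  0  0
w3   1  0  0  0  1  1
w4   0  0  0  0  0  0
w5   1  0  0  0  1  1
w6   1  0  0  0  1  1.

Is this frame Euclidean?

Euclidean: yes — any two successors of a common world are R-related.

Yes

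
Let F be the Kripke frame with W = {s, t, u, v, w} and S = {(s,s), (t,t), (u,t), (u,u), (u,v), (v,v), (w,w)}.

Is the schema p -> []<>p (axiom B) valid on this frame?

Axiom B corresponds to the accessibility relation being symmetric.
Symmetric: no — u S t but not t S u.

No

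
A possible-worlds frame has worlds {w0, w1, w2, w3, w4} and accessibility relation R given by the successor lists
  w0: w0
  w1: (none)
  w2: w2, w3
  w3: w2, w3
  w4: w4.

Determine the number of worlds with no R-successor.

Enumerating: w1.

1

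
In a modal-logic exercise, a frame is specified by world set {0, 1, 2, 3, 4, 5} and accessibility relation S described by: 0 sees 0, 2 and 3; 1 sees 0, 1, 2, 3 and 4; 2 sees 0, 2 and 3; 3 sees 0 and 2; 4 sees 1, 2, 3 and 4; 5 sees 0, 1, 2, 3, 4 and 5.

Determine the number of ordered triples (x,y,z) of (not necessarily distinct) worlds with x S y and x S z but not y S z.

Enumerating: (0,3,3), (1,0,1), (1,0,4), (1,2,1), (1,2,4), (1,3,1), (1,3,3), (1,3,4), (1,4,0), (2,3,3), (4,2,1), (4,2,4), … and 16 more.
Total: 28.

28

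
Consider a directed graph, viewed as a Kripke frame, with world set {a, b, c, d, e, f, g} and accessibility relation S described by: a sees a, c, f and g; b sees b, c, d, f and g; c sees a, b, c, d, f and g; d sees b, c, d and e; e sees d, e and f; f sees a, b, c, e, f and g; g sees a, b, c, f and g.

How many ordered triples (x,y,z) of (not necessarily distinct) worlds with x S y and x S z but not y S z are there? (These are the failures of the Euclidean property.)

30

Enumerating: (b,d,f), (b,d,g), (b,f,d), (b,g,d), (c,a,b), (c,a,d), (c,b,a), (c,d,a), (c,d,f), (c,d,g), (c,f,d), (c,g,d), … and 18 more.
Total: 30.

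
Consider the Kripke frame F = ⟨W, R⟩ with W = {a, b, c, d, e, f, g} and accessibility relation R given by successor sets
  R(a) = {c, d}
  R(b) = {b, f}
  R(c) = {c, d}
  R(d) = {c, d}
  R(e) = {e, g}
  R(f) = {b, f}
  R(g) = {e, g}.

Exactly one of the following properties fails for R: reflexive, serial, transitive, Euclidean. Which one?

reflexive

Reflexive: no — a is not related to itself.
Serial: yes — every world has a successor (e.g. a R c).
Transitive: yes — every two-step R-path is closed by a direct edge.
Euclidean: yes — any two successors of a common world are R-related.
Only reflexive fails.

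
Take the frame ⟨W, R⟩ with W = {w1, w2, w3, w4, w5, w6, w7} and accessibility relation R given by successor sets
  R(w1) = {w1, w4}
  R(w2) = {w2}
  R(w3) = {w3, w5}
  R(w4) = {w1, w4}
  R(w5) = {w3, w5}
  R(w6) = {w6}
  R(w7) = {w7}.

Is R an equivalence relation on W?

Reflexive: yes — every world is R-related to itself.
Symmetric: yes — every pair in R has its reverse in R.
Transitive: yes — every two-step R-path is closed by a direct edge.
So R is an equivalence relation.

Yes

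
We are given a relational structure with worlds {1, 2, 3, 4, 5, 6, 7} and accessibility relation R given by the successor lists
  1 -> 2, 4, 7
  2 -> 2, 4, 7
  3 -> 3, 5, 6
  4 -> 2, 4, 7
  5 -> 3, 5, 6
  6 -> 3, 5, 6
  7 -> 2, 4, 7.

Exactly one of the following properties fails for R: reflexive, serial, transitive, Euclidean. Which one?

Reflexive: no — 1 is not related to itself.
Serial: yes — every world has a successor (e.g. 1 R 2).
Transitive: yes — every two-step R-path is closed by a direct edge.
Euclidean: yes — any two successors of a common world are R-related.
Only reflexive fails.

reflexive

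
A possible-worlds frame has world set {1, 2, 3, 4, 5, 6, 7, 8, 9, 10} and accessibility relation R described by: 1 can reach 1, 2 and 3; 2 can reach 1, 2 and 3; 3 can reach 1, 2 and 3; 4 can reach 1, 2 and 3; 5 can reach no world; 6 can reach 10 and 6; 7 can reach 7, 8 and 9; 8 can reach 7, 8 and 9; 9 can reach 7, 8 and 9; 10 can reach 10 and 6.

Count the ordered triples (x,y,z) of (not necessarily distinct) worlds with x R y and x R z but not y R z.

0

R is Euclidean; there are no such tuples.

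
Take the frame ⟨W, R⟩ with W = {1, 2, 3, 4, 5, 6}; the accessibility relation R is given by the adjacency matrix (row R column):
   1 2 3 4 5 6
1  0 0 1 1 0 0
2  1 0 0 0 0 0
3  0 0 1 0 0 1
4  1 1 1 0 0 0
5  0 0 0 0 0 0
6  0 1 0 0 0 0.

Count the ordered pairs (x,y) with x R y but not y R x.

6

Enumerating: (1,3), (2,1), (3,6), (4,2), (4,3), (6,2).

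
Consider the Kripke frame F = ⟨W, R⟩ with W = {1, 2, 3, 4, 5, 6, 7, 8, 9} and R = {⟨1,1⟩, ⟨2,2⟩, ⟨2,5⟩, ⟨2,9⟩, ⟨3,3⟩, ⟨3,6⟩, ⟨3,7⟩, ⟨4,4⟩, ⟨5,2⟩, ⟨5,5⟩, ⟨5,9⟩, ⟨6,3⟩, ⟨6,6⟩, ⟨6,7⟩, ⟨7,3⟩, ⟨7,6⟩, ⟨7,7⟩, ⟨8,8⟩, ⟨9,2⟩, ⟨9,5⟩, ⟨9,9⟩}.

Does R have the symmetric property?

Symmetric: yes — every pair in R has its reverse in R.

Yes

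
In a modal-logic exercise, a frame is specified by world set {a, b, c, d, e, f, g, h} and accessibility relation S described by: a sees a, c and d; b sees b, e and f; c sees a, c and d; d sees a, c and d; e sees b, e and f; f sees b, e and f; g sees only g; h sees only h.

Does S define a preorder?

Yes

Reflexive: yes — every world is S-related to itself.
Transitive: yes — every two-step S-path is closed by a direct edge.
So S is a preorder.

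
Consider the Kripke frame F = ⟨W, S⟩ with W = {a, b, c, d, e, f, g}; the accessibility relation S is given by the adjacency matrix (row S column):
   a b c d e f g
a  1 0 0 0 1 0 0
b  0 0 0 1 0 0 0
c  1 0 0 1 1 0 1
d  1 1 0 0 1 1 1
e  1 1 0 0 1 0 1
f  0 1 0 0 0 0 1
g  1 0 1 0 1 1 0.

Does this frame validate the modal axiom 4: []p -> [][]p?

No

The schema 4 characterises exactly the transitive frames.
Transitive: no — a S e and e S b, but not a S b.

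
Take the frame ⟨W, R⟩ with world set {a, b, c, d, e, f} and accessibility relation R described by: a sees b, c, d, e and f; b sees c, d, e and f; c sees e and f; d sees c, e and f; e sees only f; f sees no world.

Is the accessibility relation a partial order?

No

Reflexive: no — a is not related to itself.
Transitive: yes — every two-step R-path is closed by a direct edge.
Antisymmetric: yes — no distinct pair is related both ways.
So R is not a partial order.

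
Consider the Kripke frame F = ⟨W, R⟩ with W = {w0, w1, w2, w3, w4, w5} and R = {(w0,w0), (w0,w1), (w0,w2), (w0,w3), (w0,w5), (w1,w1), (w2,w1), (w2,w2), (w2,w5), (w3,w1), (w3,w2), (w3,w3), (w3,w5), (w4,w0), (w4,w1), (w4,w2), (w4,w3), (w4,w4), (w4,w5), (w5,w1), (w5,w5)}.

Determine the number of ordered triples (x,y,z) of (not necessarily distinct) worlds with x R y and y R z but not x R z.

0

R is transitive; there are no such tuples.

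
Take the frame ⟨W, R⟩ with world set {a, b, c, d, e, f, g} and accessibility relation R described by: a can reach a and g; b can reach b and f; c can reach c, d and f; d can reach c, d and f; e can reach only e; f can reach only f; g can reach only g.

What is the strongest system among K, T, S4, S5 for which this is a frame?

Reflexive (axiom T): yes — every world is R-related to itself.
Transitive (axiom 4): yes — every two-step R-path is closed by a direct edge.
Euclidean (axiom 5): no — c R f and c R d, but not f R d.
So F validates K, T, S4; S5 would additionally require R to be Euclidean. The strongest is S4.

S4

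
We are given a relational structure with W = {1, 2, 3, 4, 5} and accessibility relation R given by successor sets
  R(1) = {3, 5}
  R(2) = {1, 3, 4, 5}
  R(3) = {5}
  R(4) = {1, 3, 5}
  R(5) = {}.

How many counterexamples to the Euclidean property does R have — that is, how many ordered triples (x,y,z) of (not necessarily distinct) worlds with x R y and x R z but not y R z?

Enumerating: (1,3,3), (1,5,3), (1,5,5), (2,1,1), (2,1,4), (2,3,1), (2,3,3), (2,3,4), (2,4,4), (2,5,1), (2,5,3), (2,5,4), … and 8 more.
Total: 20.

20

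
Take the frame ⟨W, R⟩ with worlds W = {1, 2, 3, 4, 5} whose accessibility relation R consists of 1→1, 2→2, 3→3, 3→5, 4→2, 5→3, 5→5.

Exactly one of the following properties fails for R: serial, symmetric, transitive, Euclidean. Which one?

Serial: yes — every world has a successor (e.g. 1 R 1).
Symmetric: no — 4 R 2 but not 2 R 4.
Transitive: yes — every two-step R-path is closed by a direct edge.
Euclidean: yes — any two successors of a common world are R-related.
Only symmetric fails.

symmetric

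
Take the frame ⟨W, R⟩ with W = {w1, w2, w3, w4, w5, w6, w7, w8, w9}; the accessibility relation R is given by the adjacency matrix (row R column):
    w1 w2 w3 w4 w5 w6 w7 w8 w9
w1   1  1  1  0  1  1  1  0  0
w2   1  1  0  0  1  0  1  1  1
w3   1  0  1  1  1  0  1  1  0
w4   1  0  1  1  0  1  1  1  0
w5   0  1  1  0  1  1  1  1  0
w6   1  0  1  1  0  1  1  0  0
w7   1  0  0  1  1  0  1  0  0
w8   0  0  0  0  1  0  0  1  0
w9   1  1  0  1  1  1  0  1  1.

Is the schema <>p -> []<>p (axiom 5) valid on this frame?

By correspondence theory, 5 is valid on a frame iff R is Euclidean.
Euclidean: no — w1 R w2 and w1 R w3, but not w2 R w3.

No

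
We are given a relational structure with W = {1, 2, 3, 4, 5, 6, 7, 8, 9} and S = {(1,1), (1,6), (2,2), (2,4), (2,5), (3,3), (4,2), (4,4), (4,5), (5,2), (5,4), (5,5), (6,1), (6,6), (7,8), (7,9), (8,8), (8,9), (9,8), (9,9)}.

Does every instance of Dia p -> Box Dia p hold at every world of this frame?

Yes

By correspondence theory, 5 is valid on a frame iff S is Euclidean.
Euclidean: yes — any two successors of a common world are S-related.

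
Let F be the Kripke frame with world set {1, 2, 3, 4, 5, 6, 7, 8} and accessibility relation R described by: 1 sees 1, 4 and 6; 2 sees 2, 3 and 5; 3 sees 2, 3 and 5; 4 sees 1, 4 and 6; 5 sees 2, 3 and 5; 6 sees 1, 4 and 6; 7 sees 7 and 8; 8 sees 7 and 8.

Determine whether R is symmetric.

Symmetric: yes — every pair in R has its reverse in R.

Yes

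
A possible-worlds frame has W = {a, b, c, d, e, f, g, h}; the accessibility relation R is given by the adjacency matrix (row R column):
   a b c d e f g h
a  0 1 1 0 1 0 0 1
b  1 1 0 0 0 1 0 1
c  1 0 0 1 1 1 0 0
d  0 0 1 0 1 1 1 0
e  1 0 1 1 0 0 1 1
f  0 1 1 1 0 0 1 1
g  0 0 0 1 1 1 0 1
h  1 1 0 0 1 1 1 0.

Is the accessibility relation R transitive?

Transitive: no — a R b and b R f, but not a R f.

No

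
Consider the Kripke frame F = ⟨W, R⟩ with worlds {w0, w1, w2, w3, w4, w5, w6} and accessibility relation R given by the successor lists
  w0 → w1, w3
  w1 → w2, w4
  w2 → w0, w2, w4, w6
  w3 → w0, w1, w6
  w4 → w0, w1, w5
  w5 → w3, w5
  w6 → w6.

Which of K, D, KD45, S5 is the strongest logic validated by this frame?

Serial (axiom D): yes — every world has a successor (e.g. w0 R w1).
Euclidean (axiom 5): no — w0 R w1 and w0 R w3, but not w1 R w3.
Transitive (axiom 4): no — w0 R w1 and w1 R w2, but not w0 R w2.
Reflexive (axiom T): no — w0 is not related to itself.
So F validates K, D; KD45 would additionally require R to be Euclidean and transitive. The strongest is D.

D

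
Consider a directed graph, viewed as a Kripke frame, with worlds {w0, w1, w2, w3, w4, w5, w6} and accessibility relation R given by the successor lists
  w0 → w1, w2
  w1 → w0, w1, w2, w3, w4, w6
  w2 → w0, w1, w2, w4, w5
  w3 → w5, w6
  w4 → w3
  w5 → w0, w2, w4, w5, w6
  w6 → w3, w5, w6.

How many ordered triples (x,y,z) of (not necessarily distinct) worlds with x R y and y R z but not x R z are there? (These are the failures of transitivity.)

Enumerating: (w0,w1,w0), (w0,w1,w3), (w0,w1,w4), (w0,w1,w6), (w0,w2,w0), (w0,w2,w4), (w0,w2,w5), (w1,w2,w5), (w1,w3,w5), (w1,w6,w5), (w2,w1,w3), (w2,w1,w6), … and 15 more.
Total: 27.

27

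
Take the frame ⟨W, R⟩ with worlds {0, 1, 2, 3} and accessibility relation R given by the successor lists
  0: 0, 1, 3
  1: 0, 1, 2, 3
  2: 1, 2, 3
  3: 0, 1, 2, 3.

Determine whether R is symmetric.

Symmetric: yes — every pair in R has its reverse in R.

Yes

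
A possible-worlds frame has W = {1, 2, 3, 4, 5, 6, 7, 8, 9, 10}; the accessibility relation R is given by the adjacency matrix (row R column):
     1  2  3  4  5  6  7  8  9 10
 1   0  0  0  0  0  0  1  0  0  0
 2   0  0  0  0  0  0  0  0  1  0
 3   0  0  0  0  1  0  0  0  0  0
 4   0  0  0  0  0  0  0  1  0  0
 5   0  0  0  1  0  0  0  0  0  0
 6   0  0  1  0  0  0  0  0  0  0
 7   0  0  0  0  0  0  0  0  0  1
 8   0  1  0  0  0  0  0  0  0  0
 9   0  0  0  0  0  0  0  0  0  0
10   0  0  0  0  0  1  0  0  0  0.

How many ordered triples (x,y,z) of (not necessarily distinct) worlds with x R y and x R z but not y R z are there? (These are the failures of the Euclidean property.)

Enumerating: (1,7,7), (10,6,6), (2,9,9), (3,5,5), (4,8,8), (5,4,4), (6,3,3), (7,10,10), (8,2,2).

9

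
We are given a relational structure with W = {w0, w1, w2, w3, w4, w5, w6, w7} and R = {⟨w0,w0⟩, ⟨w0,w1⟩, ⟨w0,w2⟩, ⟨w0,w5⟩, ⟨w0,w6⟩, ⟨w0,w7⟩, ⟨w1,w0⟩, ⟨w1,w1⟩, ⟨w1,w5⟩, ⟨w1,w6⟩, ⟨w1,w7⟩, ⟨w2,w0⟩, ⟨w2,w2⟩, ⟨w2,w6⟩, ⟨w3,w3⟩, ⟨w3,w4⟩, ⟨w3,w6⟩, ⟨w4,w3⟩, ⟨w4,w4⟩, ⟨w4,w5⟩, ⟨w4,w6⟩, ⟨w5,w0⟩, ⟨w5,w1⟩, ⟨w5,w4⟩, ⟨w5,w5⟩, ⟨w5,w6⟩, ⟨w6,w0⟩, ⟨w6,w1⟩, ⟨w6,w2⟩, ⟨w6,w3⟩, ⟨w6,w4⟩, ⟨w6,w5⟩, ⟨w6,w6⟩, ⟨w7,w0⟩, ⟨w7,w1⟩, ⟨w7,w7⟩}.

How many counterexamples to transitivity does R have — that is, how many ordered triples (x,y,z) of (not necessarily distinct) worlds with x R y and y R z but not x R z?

38

Enumerating: (w0,w5,w4), (w0,w6,w3), (w0,w6,w4), (w1,w0,w2), (w1,w5,w4), (w1,w6,w2), (w1,w6,w3), (w1,w6,w4), (w2,w0,w1), (w2,w0,w5), (w2,w0,w7), (w2,w6,w1), … and 26 more.
Total: 38.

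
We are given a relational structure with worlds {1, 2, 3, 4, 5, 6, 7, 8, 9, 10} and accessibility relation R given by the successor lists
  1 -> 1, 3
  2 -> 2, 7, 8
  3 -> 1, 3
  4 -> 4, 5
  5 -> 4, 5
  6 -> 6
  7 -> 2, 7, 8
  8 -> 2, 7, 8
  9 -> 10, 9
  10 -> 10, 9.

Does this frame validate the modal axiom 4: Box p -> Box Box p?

Yes

By correspondence theory, 4 is valid on a frame iff R is transitive.
Transitive: yes — every two-step R-path is closed by a direct edge.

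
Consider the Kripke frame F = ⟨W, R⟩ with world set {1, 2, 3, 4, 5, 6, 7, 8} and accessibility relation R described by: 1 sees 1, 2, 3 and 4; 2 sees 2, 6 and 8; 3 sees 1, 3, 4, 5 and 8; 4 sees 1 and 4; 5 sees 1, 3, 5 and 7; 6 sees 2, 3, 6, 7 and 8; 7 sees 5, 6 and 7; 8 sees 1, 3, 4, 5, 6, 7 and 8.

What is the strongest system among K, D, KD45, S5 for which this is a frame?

D

Serial (axiom D): yes — every world has a successor (e.g. 1 R 1).
Euclidean (axiom 5): no — 1 R 2 and 1 R 3, but not 2 R 3.
Transitive (axiom 4): no — 1 R 2 and 2 R 6, but not 1 R 6.
Reflexive (axiom T): yes — every world is R-related to itself.
So F validates K, D; KD45 would additionally require R to be Euclidean and transitive. The strongest is D.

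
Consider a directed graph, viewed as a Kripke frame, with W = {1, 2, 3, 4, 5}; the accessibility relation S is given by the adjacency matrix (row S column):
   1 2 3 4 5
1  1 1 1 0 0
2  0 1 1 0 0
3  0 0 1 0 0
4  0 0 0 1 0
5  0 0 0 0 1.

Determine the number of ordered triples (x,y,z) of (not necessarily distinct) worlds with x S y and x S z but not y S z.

4

Enumerating: (1,2,1), (1,3,1), (1,3,2), (2,3,2).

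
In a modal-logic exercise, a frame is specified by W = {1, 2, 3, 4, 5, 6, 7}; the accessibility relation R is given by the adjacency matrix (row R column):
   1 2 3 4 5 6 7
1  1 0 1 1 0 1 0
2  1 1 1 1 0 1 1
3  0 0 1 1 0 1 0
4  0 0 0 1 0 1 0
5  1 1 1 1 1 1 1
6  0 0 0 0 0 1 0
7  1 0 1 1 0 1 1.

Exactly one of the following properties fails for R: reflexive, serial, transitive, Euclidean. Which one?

Euclidean

Reflexive: yes — every world is R-related to itself.
Serial: yes — every world has a successor (e.g. 1 R 1).
Transitive: yes — every two-step R-path is closed by a direct edge.
Euclidean: no — 1 R 4 and 1 R 3, but not 4 R 3.
Only Euclidean fails.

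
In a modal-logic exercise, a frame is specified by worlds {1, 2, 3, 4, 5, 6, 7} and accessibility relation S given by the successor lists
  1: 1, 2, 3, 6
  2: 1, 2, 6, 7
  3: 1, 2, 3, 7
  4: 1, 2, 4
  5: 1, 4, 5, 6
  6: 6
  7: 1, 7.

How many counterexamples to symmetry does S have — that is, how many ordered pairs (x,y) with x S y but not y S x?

Enumerating: (1,6), (2,6), (2,7), (3,2), (3,7), (4,1), (4,2), (5,1), (5,4), (5,6), (7,1).

11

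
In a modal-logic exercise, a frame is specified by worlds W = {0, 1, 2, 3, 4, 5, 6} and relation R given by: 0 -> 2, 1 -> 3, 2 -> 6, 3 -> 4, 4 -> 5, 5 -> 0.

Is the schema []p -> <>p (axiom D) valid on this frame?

Axiom D corresponds to the accessibility relation being serial.
Serial: no — 6 has no R-successor.

No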